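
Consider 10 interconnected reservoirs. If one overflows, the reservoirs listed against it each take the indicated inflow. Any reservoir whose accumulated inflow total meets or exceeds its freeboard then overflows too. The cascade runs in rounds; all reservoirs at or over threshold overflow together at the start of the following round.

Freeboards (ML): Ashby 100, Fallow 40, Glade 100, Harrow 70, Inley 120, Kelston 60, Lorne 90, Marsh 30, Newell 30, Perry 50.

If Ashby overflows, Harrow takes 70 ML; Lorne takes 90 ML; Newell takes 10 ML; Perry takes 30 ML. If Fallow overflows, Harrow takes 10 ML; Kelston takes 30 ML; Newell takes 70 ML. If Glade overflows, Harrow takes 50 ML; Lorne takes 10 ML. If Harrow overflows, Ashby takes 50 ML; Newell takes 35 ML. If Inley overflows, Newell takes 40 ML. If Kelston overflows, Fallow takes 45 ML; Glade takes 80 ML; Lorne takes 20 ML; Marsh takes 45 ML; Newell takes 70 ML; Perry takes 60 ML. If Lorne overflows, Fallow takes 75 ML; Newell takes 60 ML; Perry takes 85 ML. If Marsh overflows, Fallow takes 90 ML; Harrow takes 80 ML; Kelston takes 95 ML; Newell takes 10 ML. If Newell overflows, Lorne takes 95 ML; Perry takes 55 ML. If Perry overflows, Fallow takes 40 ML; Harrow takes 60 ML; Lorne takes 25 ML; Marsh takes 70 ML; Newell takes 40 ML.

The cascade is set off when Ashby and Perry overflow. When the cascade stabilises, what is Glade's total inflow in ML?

Round 1 — Ashby, Perry overflow (initial).
  Fallow: +40 → 40 ≥ 40
  Harrow: +70+60 → 130 ≥ 70
  Lorne: +90+25 → 115 ≥ 90
  Marsh: +70 → 70 ≥ 30
  Newell: +10+40 → 50 ≥ 30
Round 2 — Fallow, Harrow, Lorne, Marsh, Newell overflow.
  Kelston: +30+95 → 125 ≥ 60
Round 3 — Kelston overflows.
  Glade: +80 → 80 < 100
No further overflows.

80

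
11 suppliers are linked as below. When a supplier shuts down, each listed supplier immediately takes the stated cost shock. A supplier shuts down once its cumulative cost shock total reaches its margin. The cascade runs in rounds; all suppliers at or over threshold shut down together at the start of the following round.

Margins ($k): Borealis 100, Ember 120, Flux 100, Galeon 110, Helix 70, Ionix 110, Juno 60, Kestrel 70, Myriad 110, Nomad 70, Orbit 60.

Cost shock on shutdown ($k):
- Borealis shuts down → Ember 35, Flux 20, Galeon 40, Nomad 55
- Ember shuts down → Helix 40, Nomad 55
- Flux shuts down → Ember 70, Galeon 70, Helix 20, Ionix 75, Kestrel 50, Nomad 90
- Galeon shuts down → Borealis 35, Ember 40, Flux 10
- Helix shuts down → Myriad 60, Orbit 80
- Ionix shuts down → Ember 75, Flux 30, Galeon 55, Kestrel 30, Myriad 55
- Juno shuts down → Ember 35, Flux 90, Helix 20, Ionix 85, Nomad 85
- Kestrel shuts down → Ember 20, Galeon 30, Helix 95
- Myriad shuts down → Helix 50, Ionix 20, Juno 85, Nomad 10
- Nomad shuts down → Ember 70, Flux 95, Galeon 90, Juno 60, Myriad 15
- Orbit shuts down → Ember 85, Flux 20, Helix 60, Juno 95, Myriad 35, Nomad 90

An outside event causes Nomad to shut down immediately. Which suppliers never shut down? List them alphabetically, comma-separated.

Round 1 — Nomad shuts down (initial).
  Ember: +70 → 70 < 120
  Flux: +95 → 95 < 100
  Galeon: +90 → 90 < 110
  Juno: +60 → 60 ≥ 60
  Myriad: +15 → 15 < 110
Round 2 — Juno shuts down.
  Ember: +35 → 105 < 120
  Flux: +90 → 185 ≥ 100
  Helix: +20 → 20 < 70
  Ionix: +85 → 85 < 110
Round 3 — Flux shuts down.
  Ember: +70 → 175 ≥ 120
  Galeon: +70 → 160 ≥ 110
  Helix: +20 → 40 < 70
  Ionix: +75 → 160 ≥ 110
  Kestrel: +50 → 50 < 70
Round 4 — Ember, Galeon, Ionix shut down.
  Borealis: +35 → 35 < 100
  Helix: +40 → 80 ≥ 70
  Kestrel: +30 → 80 ≥ 70
  Myriad: +55 → 70 < 110
Round 5 — Helix, Kestrel shut down.
  Myriad: +60 → 130 ≥ 110
  Orbit: +80 → 80 ≥ 60
Round 6 — Myriad, Orbit shut down.
No further shutdowns.

Borealis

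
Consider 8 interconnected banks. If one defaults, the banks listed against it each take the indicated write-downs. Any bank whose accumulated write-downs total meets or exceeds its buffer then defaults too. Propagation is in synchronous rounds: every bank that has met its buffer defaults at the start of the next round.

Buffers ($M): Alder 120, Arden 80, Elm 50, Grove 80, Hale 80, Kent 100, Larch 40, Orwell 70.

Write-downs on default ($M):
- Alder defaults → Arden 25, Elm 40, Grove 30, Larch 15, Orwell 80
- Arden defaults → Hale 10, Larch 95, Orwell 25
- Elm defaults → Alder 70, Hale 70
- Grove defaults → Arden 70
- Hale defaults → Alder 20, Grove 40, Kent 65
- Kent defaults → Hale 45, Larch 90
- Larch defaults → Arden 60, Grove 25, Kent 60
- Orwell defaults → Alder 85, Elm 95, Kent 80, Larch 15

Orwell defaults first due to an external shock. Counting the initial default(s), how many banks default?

3

Round 1 — Orwell defaults (initial).
  Alder: +85 → 85 < 120
  Elm: +95 → 95 ≥ 50
  Kent: +80 → 80 < 100
  Larch: +15 → 15 < 40
Round 2 — Elm defaults.
  Alder: +70 → 155 ≥ 120
  Hale: +70 → 70 < 80
Round 3 — Alder defaults.
  Arden: +25 → 25 < 80
  Grove: +30 → 30 < 80
  Larch: +15 → 30 < 40
No further defaults.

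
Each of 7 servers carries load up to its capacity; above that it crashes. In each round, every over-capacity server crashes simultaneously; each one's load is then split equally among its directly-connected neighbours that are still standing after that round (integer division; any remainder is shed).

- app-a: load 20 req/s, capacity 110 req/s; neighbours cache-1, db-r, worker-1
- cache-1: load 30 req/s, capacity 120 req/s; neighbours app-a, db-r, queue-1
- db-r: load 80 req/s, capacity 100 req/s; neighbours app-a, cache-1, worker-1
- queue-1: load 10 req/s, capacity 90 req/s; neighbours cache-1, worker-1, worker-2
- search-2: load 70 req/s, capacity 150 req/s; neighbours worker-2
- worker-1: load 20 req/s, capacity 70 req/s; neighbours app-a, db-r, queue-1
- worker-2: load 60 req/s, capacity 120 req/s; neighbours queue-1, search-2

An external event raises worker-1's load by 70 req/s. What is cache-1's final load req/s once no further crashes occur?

Round 1 — worker-1 at 90 > 70. worker-1 crashes.
  worker-1 sheds 90 req/s to app-a, db-r, queue-1: 30 each.
    app-a: 20+30 = 50 ≤ 110
    db-r: 80+30 = 110 > 100
    queue-1: 10+30 = 40 ≤ 90
Round 2 — db-r crashes.
  db-r sheds 110 req/s to app-a, cache-1: 55 each.
    app-a: 50+55 = 105 ≤ 110
    cache-1: 30+55 = 85 ≤ 120
No further crashes.

85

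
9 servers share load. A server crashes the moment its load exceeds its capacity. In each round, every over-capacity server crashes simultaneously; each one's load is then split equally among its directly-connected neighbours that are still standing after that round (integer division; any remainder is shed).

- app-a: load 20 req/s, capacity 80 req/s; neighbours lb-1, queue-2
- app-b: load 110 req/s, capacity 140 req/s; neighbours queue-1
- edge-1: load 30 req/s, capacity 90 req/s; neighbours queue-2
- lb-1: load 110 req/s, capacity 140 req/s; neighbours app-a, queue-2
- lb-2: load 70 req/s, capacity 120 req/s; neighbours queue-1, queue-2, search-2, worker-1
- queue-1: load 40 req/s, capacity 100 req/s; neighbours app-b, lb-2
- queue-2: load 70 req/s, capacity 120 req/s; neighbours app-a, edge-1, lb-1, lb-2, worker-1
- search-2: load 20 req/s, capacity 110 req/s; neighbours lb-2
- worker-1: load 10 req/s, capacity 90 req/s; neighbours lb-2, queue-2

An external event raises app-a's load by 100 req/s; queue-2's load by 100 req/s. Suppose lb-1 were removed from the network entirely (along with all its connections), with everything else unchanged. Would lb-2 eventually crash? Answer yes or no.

With lb-1 removed:
Round 1 — app-a at 120 > 80; queue-2 at 170 > 120. app-a, queue-2 crash.
  app-a sheds 120 req/s: no online neighbours, lost.
  queue-2 sheds 170 req/s to edge-1, lb-2, worker-1: 56 each (2 lost).
    edge-1: 30+56 = 86 ≤ 90
    lb-2: 70+56 = 126 > 120
    worker-1: 10+56 = 66 ≤ 90
Round 2 — lb-2 crashes.
  lb-2 sheds 126 req/s to queue-1, search-2, worker-1: 42 each.
    queue-1: 40+42 = 82 ≤ 100
    search-2: 20+42 = 62 ≤ 110
    worker-1: 66+42 = 108 > 90
Round 3 — worker-1 crashes.
  worker-1 sheds 108 req/s: no online neighbours, lost.
No further crashes.

yes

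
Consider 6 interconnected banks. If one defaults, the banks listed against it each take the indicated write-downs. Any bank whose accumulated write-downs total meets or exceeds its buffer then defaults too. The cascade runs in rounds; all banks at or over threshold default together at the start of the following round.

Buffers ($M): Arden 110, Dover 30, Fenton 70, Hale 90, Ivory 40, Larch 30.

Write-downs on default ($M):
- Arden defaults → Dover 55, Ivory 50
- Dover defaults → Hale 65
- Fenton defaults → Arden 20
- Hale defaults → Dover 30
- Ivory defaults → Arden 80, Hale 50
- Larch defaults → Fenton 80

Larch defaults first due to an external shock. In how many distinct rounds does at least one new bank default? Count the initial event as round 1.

Round 1 — Larch defaults (initial).
  Fenton: +80 → 80 ≥ 70
Round 2 — Fenton defaults.
  Arden: +20 → 20 < 110
No further defaults.

2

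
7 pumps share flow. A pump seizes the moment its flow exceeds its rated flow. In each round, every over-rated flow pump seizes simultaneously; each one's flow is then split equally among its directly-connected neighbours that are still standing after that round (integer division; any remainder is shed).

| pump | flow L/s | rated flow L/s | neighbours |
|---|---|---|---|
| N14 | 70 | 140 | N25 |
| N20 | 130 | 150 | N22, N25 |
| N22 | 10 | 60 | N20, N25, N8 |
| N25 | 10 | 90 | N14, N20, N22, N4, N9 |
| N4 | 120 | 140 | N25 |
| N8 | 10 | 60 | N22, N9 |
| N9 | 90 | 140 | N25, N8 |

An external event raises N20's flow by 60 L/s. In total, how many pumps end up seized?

6

Round 1 — N20 at 190 > 150. N20 seizes.
  N20 sheds 190 L/s to N22, N25: 95 each.
    N22: 10+95 = 105 > 60
    N25: 10+95 = 105 > 90
Round 2 — N22, N25 seize.
  N22 sheds 105 L/s to N8: 105 each.
    N8: 10+105 = 115 > 60
  N25 sheds 105 L/s to N14, N4, N9: 35 each.
    N14: 70+35 = 105 ≤ 140
    N4: 120+35 = 155 > 140
    N9: 90+35 = 125 ≤ 140
Round 3 — N4, N8 seize.
  N4 sheds 155 L/s: no online neighbours, lost.
  N8 sheds 115 L/s to N9: 115 each.
    N9: 125+115 = 240 > 140
Round 4 — N9 seizes.
  N9 sheds 240 L/s: no online neighbours, lost.
No further seizures.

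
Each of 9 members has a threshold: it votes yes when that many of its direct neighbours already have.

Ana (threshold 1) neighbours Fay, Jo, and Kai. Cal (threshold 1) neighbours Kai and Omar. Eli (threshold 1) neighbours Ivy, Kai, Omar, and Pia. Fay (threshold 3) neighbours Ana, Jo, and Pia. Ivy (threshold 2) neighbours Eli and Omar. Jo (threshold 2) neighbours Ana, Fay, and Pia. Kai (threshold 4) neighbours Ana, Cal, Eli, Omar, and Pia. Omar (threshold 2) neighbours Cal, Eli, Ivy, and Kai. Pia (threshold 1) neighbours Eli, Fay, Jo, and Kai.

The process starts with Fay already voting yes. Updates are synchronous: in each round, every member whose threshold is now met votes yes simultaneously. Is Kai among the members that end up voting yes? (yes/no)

Round 1 — Fay votes yes (initial).
Round 2 — checking thresholds:
  Ana: 1 of 3 neighbours ≥ 1, votes yes.
  Jo: 1 of 3 neighbours < 2, below threshold.
  Pia: 1 of 4 neighbours ≥ 1, votes yes.
Round 3 — checking thresholds:
  Eli: 1 of 4 neighbours ≥ 1, votes yes.
  Jo: 3 of 3 neighbours ≥ 2, votes yes.
  Kai: 2 of 5 neighbours < 4, below threshold.
Round 4 — no new yes votes; cascade stops.

no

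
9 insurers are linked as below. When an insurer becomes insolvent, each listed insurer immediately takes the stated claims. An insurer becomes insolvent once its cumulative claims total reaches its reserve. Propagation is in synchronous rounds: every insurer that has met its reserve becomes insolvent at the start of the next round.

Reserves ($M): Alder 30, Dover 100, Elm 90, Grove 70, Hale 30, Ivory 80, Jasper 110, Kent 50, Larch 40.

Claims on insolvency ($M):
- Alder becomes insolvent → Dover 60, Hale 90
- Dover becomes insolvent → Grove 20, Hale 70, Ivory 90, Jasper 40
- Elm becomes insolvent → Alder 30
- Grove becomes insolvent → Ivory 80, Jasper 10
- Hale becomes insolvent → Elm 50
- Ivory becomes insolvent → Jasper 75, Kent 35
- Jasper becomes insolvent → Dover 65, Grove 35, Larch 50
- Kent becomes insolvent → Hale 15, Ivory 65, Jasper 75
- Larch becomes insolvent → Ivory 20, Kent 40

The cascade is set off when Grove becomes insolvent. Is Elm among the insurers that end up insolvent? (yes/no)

no

Round 1 — Grove becomes insolvent (initial).
  Ivory: +80 → 80 ≥ 80
  Jasper: +10 → 10 < 110
Round 2 — Ivory becomes insolvent.
  Jasper: +75 → 85 < 110
  Kent: +35 → 35 < 50
No further insolvencies.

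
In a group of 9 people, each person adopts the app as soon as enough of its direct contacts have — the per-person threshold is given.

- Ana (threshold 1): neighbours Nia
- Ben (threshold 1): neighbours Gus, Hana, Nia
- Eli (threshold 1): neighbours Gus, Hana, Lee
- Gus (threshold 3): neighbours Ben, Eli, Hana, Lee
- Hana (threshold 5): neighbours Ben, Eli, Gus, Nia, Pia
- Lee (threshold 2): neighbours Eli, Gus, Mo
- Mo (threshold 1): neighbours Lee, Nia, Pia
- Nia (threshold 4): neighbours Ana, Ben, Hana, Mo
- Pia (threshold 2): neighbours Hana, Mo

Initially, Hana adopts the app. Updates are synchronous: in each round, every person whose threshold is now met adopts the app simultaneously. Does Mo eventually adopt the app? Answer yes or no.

yes

Round 1 — Hana adopts the app (initial).
Round 2 — checking thresholds:
  Ben: 1 of 3 neighbours ≥ 1, adopts the app.
  Eli: 1 of 3 neighbours ≥ 1, adopts the app.
  Gus: 1 of 4 neighbours < 3, below threshold.
  Nia: 1 of 4 neighbours < 4, below threshold.
  Pia: 1 of 2 neighbours < 2, below threshold.
Round 3 — checking thresholds:
  Gus: 3 of 4 neighbours ≥ 3, adopts the app.
  Lee: 1 of 3 neighbours < 2, below threshold.
  Nia: 2 of 4 neighbours < 4, below threshold.
  Pia: 1 of 2 neighbours < 2, below threshold.
Round 4 — checking thresholds:
  Lee: 2 of 3 neighbours ≥ 2, adopts the app.
  Nia: 2 of 4 neighbours < 4, below threshold.
  Pia: 1 of 2 neighbours < 2, below threshold.
Round 5 — checking thresholds:
  Mo: 1 of 3 neighbours ≥ 1, adopts the app.
  Nia: 2 of 4 neighbours < 4, below threshold.
  Pia: 1 of 2 neighbours < 2, below threshold.
Round 6 — checking thresholds:
  Nia: 3 of 4 neighbours < 4, below threshold.
  Pia: 2 of 2 neighbours ≥ 2, adopts the app.
Round 7 — no new adoptions; cascade stops.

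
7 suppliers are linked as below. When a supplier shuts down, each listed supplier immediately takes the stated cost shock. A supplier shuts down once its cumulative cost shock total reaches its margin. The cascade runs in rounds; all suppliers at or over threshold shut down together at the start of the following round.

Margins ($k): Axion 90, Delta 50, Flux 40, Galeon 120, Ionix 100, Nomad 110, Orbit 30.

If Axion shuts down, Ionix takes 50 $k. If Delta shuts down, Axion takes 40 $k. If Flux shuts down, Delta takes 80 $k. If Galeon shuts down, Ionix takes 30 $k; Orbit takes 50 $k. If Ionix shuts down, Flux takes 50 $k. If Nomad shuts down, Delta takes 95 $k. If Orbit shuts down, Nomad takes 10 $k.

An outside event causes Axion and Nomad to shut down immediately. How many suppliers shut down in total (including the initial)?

Round 1 — Axion, Nomad shut down (initial).
  Delta: +95 → 95 ≥ 50
  Ionix: +50 → 50 < 100
Round 2 — Delta shuts down.
No further shutdowns.

3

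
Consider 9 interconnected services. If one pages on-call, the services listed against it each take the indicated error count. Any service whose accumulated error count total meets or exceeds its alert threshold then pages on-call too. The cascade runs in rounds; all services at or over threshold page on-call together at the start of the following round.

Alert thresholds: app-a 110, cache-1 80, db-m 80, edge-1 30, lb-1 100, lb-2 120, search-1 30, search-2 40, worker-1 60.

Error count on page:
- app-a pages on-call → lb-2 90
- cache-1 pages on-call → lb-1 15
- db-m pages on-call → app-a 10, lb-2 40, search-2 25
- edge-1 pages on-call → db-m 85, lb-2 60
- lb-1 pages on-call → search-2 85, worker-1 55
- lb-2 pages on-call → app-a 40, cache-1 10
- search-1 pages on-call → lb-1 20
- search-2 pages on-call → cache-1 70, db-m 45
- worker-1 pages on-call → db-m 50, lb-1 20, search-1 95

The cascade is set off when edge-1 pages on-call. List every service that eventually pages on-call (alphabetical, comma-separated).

db-m, edge-1

Round 1 — edge-1 pages on-call (initial).
  db-m: +85 → 85 ≥ 80
  lb-2: +60 → 60 < 120
Round 2 — db-m pages on-call.
  app-a: +10 → 10 < 110
  lb-2: +40 → 100 < 120
  search-2: +25 → 25 < 40
No further pages.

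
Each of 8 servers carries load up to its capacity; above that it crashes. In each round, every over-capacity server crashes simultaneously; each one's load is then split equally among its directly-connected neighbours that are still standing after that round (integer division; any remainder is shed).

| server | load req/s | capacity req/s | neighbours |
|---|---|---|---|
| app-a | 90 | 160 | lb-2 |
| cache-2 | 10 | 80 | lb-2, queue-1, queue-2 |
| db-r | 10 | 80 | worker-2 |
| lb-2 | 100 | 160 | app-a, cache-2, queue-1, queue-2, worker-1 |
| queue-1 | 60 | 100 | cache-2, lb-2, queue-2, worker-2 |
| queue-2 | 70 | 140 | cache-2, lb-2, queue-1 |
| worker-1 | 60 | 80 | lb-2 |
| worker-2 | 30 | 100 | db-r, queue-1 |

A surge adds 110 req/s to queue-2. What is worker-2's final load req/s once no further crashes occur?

70

Round 1 — queue-2 at 180 > 140. queue-2 crashes.
  queue-2 sheds 180 req/s to cache-2, lb-2, queue-1: 60 each.
    cache-2: 10+60 = 70 ≤ 80
    lb-2: 100+60 = 160 ≤ 160
    queue-1: 60+60 = 120 > 100
Round 2 — queue-1 crashes.
  queue-1 sheds 120 req/s to cache-2, lb-2, worker-2: 40 each.
    cache-2: 70+40 = 110 > 80
    lb-2: 160+40 = 200 > 160
    worker-2: 30+40 = 70 ≤ 100
Round 3 — cache-2, lb-2 crash.
  cache-2 sheds 110 req/s: no online neighbours, lost.
  lb-2 sheds 200 req/s to app-a, worker-1: 100 each.
    app-a: 90+100 = 190 > 160
    worker-1: 60+100 = 160 > 80
Round 4 — app-a, worker-1 crash.
  app-a sheds 190 req/s: no online neighbours, lost.
  worker-1 sheds 160 req/s: no online neighbours, lost.
No further crashes.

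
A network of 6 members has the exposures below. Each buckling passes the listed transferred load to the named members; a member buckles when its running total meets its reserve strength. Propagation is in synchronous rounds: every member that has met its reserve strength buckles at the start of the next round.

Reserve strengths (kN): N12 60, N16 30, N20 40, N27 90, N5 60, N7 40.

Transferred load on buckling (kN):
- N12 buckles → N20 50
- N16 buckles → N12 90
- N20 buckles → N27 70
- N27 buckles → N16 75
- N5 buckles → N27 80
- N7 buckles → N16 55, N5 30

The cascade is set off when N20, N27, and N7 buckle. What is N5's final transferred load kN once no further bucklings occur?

30

Round 1 — N20, N27, N7 buckle (initial).
  N16: +75+55 → 130 ≥ 30
  N5: +30 → 30 < 60
Round 2 — N16 buckles.
  N12: +90 → 90 ≥ 60
Round 3 — N12 buckles.
No further bucklings.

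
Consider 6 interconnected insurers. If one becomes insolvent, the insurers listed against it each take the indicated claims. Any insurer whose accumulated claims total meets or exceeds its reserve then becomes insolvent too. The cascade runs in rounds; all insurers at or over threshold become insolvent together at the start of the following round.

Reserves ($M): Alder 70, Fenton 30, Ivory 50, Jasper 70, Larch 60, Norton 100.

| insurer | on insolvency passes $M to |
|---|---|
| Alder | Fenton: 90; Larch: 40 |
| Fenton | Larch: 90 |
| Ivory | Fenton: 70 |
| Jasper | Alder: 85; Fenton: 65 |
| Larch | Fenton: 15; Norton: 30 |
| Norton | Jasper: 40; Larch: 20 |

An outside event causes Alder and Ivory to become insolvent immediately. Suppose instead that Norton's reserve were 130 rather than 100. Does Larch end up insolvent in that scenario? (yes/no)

With Norton's reserve at 130:
Round 1 — Alder, Ivory become insolvent (initial).
  Fenton: +90+70 → 160 ≥ 30
  Larch: +40 → 40 < 60
Round 2 — Fenton becomes insolvent.
  Larch: +90 → 130 ≥ 60
Round 3 — Larch becomes insolvent.
  Norton: +30 → 30 < 130
No further insolvencies.

yes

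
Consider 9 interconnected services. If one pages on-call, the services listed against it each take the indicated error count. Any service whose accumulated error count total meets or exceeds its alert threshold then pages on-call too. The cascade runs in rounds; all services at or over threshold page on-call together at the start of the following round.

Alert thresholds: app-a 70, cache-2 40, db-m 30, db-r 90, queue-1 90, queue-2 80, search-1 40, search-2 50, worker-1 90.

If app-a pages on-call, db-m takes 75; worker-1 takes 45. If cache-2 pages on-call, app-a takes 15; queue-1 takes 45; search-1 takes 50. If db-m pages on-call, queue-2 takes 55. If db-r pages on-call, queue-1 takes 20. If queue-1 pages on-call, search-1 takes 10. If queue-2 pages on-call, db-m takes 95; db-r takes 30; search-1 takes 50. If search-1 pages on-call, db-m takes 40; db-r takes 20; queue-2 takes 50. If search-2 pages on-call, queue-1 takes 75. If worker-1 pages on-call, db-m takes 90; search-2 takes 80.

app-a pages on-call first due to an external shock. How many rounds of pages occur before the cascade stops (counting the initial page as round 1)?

2

Round 1 — app-a pages on-call (initial).
  db-m: +75 → 75 ≥ 30
  worker-1: +45 → 45 < 90
Round 2 — db-m pages on-call.
  queue-2: +55 → 55 < 80
No further pages.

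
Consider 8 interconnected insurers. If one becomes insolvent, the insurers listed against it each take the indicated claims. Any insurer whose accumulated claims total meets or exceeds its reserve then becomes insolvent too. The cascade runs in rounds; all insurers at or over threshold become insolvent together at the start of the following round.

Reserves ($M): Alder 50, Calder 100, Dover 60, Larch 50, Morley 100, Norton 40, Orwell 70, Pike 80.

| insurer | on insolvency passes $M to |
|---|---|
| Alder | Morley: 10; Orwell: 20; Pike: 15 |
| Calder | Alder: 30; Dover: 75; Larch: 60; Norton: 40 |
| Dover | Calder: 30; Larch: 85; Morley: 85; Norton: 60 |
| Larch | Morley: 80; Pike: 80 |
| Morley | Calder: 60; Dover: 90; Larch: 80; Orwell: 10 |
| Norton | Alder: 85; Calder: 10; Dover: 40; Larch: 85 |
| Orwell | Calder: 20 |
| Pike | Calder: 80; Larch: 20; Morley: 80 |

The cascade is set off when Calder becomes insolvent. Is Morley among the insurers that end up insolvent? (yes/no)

yes

Round 1 — Calder becomes insolvent (initial).
  Alder: +30 → 30 < 50
  Dover: +75 → 75 ≥ 60
  Larch: +60 → 60 ≥ 50
  Norton: +40 → 40 ≥ 40
Round 2 — Dover, Larch, Norton become insolvent.
  Alder: +85 → 115 ≥ 50
  Morley: +85+80 → 165 ≥ 100
  Pike: +80 → 80 ≥ 80
Round 3 — Alder, Morley, Pike become insolvent.
  Orwell: +20+10 → 30 < 70
No further insolvencies.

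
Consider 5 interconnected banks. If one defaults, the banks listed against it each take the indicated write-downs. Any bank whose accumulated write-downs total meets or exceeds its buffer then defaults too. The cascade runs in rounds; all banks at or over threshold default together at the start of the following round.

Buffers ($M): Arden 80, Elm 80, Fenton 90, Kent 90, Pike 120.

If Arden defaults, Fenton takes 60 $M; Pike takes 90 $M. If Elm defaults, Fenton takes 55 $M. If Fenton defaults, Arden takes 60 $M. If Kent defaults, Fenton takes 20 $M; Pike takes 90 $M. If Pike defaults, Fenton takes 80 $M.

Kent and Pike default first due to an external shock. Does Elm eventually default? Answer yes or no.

Round 1 — Kent, Pike default (initial).
  Fenton: +20+80 → 100 ≥ 90
Round 2 — Fenton defaults.
  Arden: +60 → 60 < 80
No further defaults.

no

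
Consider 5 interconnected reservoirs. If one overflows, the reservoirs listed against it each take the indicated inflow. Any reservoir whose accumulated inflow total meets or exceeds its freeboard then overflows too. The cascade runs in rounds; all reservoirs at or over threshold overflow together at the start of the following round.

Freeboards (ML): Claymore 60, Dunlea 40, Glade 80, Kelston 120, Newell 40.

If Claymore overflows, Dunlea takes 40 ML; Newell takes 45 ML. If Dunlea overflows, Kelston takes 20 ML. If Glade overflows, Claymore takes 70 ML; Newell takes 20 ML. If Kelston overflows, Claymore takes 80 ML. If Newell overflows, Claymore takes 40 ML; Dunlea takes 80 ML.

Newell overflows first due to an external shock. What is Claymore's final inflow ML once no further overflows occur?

40

Round 1 — Newell overflows (initial).
  Claymore: +40 → 40 < 60
  Dunlea: +80 → 80 ≥ 40
Round 2 — Dunlea overflows.
  Kelston: +20 → 20 < 120
No further overflows.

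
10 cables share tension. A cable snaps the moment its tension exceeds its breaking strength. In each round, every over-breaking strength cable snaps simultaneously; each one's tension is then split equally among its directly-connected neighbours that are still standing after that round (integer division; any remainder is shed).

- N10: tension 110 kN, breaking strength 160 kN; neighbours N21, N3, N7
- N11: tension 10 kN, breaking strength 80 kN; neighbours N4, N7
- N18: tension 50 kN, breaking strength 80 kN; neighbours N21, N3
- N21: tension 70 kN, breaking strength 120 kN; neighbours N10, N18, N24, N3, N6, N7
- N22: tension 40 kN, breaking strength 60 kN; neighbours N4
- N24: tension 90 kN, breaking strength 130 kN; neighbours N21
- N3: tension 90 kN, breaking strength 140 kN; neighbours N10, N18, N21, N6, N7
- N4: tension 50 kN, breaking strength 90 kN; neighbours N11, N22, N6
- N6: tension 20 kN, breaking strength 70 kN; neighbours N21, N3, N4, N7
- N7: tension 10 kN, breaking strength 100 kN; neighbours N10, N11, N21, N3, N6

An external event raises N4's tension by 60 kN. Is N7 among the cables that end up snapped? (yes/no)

Round 1 — N4 at 110 > 90. N4 snaps.
  N4 sheds 110 kN to N11, N22, N6: 36 each (2 lost).
    N11: 10+36 = 46 ≤ 80
    N22: 40+36 = 76 > 60
    N6: 20+36 = 56 ≤ 70
Round 2 — N22 snaps.
  N22 sheds 76 kN: no online neighbours, lost.
No further breaks.

no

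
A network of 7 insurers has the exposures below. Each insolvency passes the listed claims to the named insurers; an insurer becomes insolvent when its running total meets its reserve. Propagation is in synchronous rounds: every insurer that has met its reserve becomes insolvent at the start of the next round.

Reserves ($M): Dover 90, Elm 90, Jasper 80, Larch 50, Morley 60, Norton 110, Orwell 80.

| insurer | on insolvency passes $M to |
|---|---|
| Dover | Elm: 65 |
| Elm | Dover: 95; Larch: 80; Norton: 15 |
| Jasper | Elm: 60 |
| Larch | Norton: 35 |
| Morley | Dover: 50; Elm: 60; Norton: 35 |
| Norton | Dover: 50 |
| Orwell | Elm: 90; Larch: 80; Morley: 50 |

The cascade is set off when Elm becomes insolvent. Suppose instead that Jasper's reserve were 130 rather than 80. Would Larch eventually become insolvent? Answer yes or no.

With Jasper's reserve at 130:
Round 1 — Elm becomes insolvent (initial).
  Dover: +95 → 95 ≥ 90
  Larch: +80 → 80 ≥ 50
  Norton: +15 → 15 < 110
Round 2 — Dover, Larch become insolvent.
  Norton: +35 → 50 < 110
No further insolvencies.

yes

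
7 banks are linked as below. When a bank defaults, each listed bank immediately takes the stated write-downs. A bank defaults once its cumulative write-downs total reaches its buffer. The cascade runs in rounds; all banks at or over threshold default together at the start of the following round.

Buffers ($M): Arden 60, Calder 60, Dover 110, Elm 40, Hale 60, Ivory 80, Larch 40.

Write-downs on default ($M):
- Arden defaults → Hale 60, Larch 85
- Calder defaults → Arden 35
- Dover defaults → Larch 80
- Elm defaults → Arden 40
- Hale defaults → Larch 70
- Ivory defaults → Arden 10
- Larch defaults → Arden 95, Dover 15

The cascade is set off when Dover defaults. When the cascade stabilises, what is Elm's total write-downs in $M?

0

Round 1 — Dover defaults (initial).
  Larch: +80 → 80 ≥ 40
Round 2 — Larch defaults.
  Arden: +95 → 95 ≥ 60
Round 3 — Arden defaults.
  Hale: +60 → 60 ≥ 60
Round 4 — Hale defaults.
No further defaults.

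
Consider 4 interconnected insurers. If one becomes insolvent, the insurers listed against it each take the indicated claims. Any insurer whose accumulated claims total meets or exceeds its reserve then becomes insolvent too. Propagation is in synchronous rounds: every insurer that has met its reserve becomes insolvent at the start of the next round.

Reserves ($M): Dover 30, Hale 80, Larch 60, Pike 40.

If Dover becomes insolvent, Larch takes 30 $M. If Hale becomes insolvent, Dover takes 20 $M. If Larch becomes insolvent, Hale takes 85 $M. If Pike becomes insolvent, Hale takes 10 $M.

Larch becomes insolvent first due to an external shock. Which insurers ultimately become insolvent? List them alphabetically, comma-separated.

Hale, Larch

Round 1 — Larch becomes insolvent (initial).
  Hale: +85 → 85 ≥ 80
Round 2 — Hale becomes insolvent.
  Dover: +20 → 20 < 30
No further insolvencies.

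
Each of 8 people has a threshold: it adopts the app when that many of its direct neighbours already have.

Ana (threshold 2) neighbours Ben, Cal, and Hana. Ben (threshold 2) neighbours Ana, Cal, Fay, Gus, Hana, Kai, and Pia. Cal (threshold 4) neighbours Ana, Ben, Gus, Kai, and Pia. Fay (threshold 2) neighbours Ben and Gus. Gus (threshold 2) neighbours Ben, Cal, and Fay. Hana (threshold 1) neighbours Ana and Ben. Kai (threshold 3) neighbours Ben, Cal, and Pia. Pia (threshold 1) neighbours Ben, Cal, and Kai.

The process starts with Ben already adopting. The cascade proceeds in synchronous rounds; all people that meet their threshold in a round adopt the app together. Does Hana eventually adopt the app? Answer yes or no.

yes

Round 1 — Ben adopts the app (initial).
Round 2 — checking thresholds:
  Ana: 1 of 3 neighbours < 2, not yet.
  Cal: 1 of 5 neighbours < 4, not yet.
  Fay: 1 of 2 neighbours < 2, not yet.
  Gus: 1 of 3 neighbours < 2, not yet.
  Hana: 1 of 2 neighbours ≥ 1, adopts the app.
  Kai: 1 of 3 neighbours < 3, not yet.
  Pia: 1 of 3 neighbours ≥ 1, adopts the app.
Round 3 — checking thresholds:
  Ana: 2 of 3 neighbours ≥ 2, adopts the app.
  Cal: 2 of 5 neighbours < 4, not yet.
  Fay: 1 of 2 neighbours < 2, not yet.
  Gus: 1 of 3 neighbours < 2, not yet.
  Kai: 2 of 3 neighbours < 3, not yet.
Round 4 — no new adoptions; cascade stops.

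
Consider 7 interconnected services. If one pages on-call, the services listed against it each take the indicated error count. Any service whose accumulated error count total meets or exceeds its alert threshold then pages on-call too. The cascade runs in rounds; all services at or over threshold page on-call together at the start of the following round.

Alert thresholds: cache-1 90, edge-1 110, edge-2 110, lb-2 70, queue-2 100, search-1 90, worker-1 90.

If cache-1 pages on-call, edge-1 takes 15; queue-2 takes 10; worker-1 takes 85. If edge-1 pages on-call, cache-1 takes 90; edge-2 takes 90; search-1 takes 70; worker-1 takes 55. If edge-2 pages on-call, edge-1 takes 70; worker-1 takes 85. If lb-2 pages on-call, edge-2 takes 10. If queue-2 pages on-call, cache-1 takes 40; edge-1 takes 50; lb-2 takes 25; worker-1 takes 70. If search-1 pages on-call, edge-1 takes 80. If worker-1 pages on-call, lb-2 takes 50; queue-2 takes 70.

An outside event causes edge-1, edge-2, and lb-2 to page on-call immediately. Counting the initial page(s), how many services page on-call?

5

Round 1 — edge-1, edge-2, lb-2 page on-call (initial).
  cache-1: +90 → 90 ≥ 90
  search-1: +70 → 70 < 90
  worker-1: +55+85 → 140 ≥ 90
Round 2 — cache-1, worker-1 page on-call.
  queue-2: +10+70 → 80 < 100
No further pages.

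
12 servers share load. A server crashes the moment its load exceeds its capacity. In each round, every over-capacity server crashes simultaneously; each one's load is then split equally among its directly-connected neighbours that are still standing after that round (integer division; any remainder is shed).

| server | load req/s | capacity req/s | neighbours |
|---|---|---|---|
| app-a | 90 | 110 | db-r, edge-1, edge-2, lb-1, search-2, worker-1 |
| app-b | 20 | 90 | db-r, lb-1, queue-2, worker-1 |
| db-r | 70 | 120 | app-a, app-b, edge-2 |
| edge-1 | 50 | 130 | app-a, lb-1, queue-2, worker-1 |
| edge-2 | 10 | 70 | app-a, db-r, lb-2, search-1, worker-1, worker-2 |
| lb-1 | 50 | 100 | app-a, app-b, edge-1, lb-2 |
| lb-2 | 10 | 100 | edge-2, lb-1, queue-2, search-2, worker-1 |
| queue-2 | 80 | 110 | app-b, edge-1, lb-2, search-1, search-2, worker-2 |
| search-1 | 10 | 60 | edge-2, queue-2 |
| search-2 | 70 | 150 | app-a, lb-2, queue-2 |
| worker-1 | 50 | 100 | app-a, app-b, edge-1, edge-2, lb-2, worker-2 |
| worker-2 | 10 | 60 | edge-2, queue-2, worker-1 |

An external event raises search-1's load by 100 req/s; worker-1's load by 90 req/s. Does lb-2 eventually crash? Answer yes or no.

yes

Round 1 — search-1 at 110 > 60; worker-1 at 140 > 100. search-1, worker-1 crash.
  search-1 sheds 110 req/s to edge-2, queue-2: 55 each.
    edge-2: 10+55 = 65 ≤ 70
    queue-2: 80+55 = 135 > 110
  worker-1 sheds 140 req/s to app-a, app-b, edge-1, edge-2, lb-2, worker-2: 23 each (2 lost).
    app-a: 90+23 = 113 > 110
    app-b: 20+23 = 43 ≤ 90
    edge-1: 50+23 = 73 ≤ 130
    edge-2: 65+23 = 88 > 70
    lb-2: 10+23 = 33 ≤ 100
    worker-2: 10+23 = 33 ≤ 60
Round 2 — app-a, edge-2, queue-2 crash.
  app-a sheds 113 req/s to db-r, edge-1, lb-1, search-2: 28 each (1 lost).
    db-r: 70+28 = 98 ≤ 120
    edge-1: 73+28 = 101 ≤ 130
    lb-1: 50+28 = 78 ≤ 100
    search-2: 70+28 = 98 ≤ 150
  edge-2 sheds 88 req/s to db-r, lb-2, worker-2: 29 each (1 lost).
    db-r: 98+29 = 127 > 120
    lb-2: 33+29 = 62 ≤ 100
    worker-2: 33+29 = 62 > 60
  queue-2 sheds 135 req/s to app-b, edge-1, lb-2, search-2, worker-2: 27 each.
    app-b: 43+27 = 70 ≤ 90
    edge-1: 101+27 = 128 ≤ 130
    lb-2: 62+27 = 89 ≤ 100
    search-2: 98+27 = 125 ≤ 150
    worker-2: 62+27 = 89 > 60
Round 3 — db-r, worker-2 crash.
  db-r sheds 127 req/s to app-b: 127 each.
    app-b: 70+127 = 197 > 90
  worker-2 sheds 89 req/s: no online neighbours, lost.
Round 4 — app-b crashes.
  app-b sheds 197 req/s to lb-1: 197 each.
    lb-1: 78+197 = 275 > 100
Round 5 — lb-1 crashes.
  lb-1 sheds 275 req/s to edge-1, lb-2: 137 each (1 lost).
    edge-1: 128+137 = 265 > 130
    lb-2: 89+137 = 226 > 100
Round 6 — edge-1, lb-2 crash.
  edge-1 sheds 265 req/s: no online neighbours, lost.
  lb-2 sheds 226 req/s to search-2: 226 each.
    search-2: 125+226 = 351 > 150
Round 7 — search-2 crashes.
  search-2 sheds 351 req/s: no online neighbours, lost.
No further crashes.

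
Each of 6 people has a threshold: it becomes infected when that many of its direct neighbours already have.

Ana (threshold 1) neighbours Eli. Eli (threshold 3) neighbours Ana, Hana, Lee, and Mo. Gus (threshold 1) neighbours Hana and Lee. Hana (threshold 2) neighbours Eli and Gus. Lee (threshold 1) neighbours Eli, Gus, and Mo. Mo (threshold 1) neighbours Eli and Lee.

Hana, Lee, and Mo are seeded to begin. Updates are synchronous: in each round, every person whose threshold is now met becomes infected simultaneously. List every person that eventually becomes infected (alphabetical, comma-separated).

Ana, Eli, Gus, Hana, Lee, Mo

Round 1 — Hana, Lee, Mo become infected (initial).
Round 2 — checking thresholds:
  Eli: 3 of 4 neighbours ≥ 3, becomes infected.
  Gus: 2 of 2 neighbours ≥ 1, becomes infected.
Round 3 — checking thresholds:
  Ana: 1 of 1 neighbours ≥ 1, becomes infected.
Round 4 — no new infections; cascade stops.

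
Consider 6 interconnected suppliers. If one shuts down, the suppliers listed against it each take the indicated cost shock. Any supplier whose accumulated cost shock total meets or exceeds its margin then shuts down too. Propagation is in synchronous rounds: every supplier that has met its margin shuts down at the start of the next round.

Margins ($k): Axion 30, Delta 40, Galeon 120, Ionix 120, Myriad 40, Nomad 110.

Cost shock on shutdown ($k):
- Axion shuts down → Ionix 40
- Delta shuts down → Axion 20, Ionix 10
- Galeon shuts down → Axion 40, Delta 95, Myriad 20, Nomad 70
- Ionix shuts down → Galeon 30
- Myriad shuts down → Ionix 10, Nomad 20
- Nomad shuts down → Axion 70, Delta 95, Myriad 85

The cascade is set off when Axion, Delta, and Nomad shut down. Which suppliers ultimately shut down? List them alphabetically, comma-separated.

Axion, Delta, Myriad, Nomad

Round 1 — Axion, Delta, Nomad shut down (initial).
  Ionix: +40+10 → 50 < 120
  Myriad: +85 → 85 ≥ 40
Round 2 — Myriad shuts down.
  Ionix: +10 → 60 < 120
No further shutdowns.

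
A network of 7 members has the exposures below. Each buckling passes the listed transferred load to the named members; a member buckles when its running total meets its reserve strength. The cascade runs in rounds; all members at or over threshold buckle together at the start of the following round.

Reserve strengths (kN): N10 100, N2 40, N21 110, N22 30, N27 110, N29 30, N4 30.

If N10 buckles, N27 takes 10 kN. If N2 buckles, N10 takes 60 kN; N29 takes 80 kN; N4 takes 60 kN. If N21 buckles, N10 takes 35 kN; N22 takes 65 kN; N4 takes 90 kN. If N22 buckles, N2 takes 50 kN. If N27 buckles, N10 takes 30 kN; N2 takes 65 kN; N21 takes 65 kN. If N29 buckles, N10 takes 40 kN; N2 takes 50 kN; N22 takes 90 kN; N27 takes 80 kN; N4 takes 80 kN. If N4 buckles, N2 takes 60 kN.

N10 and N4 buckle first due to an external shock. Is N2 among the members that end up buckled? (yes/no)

Round 1 — N10, N4 buckle (initial).
  N2: +60 → 60 ≥ 40
  N27: +10 → 10 < 110
Round 2 — N2 buckles.
  N29: +80 → 80 ≥ 30
Round 3 — N29 buckles.
  N22: +90 → 90 ≥ 30
  N27: +80 → 90 < 110
Round 4 — N22 buckles.
No further bucklings.

yes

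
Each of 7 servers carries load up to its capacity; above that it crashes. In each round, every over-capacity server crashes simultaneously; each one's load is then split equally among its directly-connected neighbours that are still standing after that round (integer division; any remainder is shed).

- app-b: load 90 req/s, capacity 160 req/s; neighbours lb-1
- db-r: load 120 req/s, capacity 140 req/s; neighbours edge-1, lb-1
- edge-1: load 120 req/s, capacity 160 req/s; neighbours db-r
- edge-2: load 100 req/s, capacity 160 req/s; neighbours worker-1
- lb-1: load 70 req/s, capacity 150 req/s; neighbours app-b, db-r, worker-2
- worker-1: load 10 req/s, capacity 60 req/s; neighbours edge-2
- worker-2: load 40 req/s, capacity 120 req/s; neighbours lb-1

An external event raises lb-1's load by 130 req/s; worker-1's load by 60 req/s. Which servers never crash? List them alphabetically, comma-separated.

app-b, worker-2

Round 1 — lb-1 at 200 > 150; worker-1 at 70 > 60. lb-1, worker-1 crash.
  lb-1 sheds 200 req/s to app-b, db-r, worker-2: 66 each (2 lost).
    app-b: 90+66 = 156 ≤ 160
    db-r: 120+66 = 186 > 140
    worker-2: 40+66 = 106 ≤ 120
  worker-1 sheds 70 req/s to edge-2: 70 each.
    edge-2: 100+70 = 170 > 160
Round 2 — db-r, edge-2 crash.
  db-r sheds 186 req/s to edge-1: 186 each.
    edge-1: 120+186 = 306 > 160
  edge-2 sheds 170 req/s: no online neighbours, lost.
Round 3 — edge-1 crashes.
  edge-1 sheds 306 req/s: no online neighbours, lost.
No further crashes.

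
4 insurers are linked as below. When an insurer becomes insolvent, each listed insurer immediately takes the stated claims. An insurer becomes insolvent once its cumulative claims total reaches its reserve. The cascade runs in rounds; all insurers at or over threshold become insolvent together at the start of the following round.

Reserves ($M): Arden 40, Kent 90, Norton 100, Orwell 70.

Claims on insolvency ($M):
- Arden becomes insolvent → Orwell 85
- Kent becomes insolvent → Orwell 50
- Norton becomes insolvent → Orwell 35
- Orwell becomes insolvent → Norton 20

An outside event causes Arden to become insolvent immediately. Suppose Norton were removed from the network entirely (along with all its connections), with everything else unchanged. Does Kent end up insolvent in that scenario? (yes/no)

With Norton removed:
Round 1 — Arden becomes insolvent (initial).
  Orwell: +85 → 85 ≥ 70
Round 2 — Orwell becomes insolvent.
No further insolvencies.

no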